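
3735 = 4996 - 1261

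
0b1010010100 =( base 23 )15G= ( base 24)13C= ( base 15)2e0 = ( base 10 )660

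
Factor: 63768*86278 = 5501775504 = 2^4*3^1*179^1*241^1*2657^1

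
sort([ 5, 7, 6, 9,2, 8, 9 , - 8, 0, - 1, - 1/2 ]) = [ - 8, -1, - 1/2 , 0, 2, 5, 6,7, 8,9,9]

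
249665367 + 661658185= 911323552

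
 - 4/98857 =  - 4/98857   =  - 0.00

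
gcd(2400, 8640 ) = 480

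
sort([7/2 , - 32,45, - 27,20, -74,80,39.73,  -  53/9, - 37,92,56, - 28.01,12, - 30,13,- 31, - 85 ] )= [ - 85,-74, - 37, - 32, - 31, - 30, - 28.01, - 27 , - 53/9, 7/2,12,13, 20, 39.73,45, 56, 80 , 92 ]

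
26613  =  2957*9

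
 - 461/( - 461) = 1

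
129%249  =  129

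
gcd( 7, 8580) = 1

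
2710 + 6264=8974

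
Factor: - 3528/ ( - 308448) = 7/612 = 2^( - 2 )*3^( - 2)*7^1*17^( - 1)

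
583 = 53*11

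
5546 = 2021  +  3525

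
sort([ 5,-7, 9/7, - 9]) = [-9, - 7,9/7,5] 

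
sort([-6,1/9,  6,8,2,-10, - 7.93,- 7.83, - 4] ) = [  -  10,-7.93 , - 7.83,-6, - 4,  1/9,2, 6,8] 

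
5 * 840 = 4200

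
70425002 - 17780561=52644441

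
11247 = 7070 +4177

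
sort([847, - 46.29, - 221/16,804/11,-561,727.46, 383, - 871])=[ - 871, - 561, - 46.29, -221/16 , 804/11, 383,727.46,847]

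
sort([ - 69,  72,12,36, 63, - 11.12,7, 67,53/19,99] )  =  [ - 69, -11.12,53/19,7, 12,36,63,67,  72, 99 ]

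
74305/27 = 2752 + 1/27= 2752.04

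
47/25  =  1 + 22/25 =1.88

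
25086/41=25086/41 = 611.85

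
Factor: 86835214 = 2^1 * 43417607^1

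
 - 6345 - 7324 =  - 13669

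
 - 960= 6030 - 6990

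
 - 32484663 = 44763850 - 77248513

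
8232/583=14+70/583 = 14.12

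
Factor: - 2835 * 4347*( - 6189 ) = 3^8*5^1*7^2 * 23^1 *2063^1= 76271657805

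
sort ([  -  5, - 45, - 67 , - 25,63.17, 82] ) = [- 67, - 45, - 25 ,- 5 , 63.17, 82 ] 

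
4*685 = 2740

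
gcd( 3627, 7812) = 279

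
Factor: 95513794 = 2^1*6203^1*7699^1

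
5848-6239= -391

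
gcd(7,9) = 1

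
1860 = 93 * 20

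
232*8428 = 1955296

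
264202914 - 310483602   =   - 46280688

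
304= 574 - 270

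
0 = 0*2658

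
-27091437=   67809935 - 94901372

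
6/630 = 1/105=0.01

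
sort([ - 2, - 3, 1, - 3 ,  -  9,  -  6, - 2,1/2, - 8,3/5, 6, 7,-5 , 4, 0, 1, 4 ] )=[ - 9, - 8, - 6, - 5, - 3, - 3, - 2,  -  2,0 , 1/2 , 3/5 , 1, 1, 4,4,  6,7 ] 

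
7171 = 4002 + 3169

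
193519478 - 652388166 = -458868688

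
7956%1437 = 771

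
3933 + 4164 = 8097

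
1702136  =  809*2104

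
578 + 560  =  1138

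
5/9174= 5/9174 = 0.00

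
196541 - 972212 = - 775671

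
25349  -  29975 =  - 4626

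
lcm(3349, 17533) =298061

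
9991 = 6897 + 3094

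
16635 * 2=33270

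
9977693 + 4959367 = 14937060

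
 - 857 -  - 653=-204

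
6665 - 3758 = 2907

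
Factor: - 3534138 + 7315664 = 2^1*7^2 * 47^1*821^1 = 3781526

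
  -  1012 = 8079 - 9091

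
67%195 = 67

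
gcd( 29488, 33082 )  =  2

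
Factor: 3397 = 43^1*79^1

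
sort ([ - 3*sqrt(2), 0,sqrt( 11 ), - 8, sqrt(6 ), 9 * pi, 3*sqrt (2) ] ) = [ - 8 , - 3 * sqrt (2), 0,  sqrt ( 6 ), sqrt(11), 3*sqrt(2 ) , 9 * pi ]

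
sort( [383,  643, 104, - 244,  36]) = [ - 244,36, 104,383, 643] 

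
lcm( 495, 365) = 36135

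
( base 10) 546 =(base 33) gi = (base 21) 150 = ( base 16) 222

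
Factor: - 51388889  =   - 51388889^1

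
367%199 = 168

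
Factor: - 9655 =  - 5^1 * 1931^1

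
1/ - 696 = -1 + 695/696 = - 0.00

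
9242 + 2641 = 11883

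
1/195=1/195 = 0.01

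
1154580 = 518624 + 635956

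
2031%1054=977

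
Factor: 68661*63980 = 4392930780 = 2^2*3^3*5^1*7^1 * 457^1*2543^1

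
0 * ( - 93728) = 0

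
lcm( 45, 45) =45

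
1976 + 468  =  2444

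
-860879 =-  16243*53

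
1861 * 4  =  7444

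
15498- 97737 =- 82239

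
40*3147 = 125880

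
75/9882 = 25/3294  =  0.01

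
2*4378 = 8756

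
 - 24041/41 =-587 + 26/41 = - 586.37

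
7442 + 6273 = 13715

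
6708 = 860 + 5848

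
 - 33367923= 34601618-67969541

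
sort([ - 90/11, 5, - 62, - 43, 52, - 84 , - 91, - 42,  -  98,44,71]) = [ - 98, - 91, - 84, - 62, - 43, - 42,-90/11,5,44,52,71 ]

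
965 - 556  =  409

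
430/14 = 215/7 = 30.71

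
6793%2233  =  94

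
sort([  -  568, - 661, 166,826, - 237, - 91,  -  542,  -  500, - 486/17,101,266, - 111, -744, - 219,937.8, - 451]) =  [  -  744 ,  -  661, -568, - 542, - 500,  -  451, - 237, - 219,-111,-91, - 486/17,101, 166,266, 826, 937.8]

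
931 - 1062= - 131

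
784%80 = 64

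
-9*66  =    -  594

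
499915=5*99983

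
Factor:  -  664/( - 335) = 2^3*5^( -1)*67^( - 1)*83^1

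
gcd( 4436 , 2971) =1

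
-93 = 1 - 94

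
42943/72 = 42943/72 = 596.43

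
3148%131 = 4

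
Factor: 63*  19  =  1197= 3^2*7^1*19^1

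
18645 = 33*565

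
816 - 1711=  - 895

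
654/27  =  24 + 2/9  =  24.22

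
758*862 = 653396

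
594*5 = 2970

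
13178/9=13178/9 = 1464.22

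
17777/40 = 17777/40 = 444.43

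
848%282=2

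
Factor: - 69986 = - 2^1*7^1*4999^1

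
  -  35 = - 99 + 64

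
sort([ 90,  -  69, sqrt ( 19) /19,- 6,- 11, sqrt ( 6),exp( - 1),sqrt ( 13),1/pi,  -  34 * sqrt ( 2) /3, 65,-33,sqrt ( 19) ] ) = [-69, -33,  -  34*sqrt(2)/3,  -  11,  -  6,sqrt(19 ) /19, 1/pi,exp( - 1 ),sqrt (6),sqrt(13) , sqrt(19 ),65, 90 ] 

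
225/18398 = 225/18398 = 0.01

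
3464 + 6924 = 10388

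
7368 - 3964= 3404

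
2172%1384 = 788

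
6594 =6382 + 212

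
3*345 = 1035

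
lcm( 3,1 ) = 3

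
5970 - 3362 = 2608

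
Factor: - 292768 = - 2^5*7^1*1307^1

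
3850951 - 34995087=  - 31144136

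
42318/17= 2489 + 5/17 = 2489.29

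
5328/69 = 1776/23  =  77.22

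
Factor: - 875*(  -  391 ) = 5^3*7^1*17^1 * 23^1 = 342125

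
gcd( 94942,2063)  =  1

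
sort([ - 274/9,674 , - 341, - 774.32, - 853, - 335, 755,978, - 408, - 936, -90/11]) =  [ - 936, - 853, - 774.32 ,  -  408, - 341, - 335, - 274/9,  -  90/11, 674,755,978 ]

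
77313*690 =53345970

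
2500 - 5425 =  - 2925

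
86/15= 86/15 = 5.73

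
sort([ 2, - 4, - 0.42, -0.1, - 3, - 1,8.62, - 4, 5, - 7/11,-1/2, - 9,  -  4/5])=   [ - 9, - 4, - 4, - 3,-1 , - 4/5,-7/11, -1/2 ,  -  0.42, -0.1 , 2, 5,8.62 ] 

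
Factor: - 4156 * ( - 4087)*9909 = 168310032948 = 2^2*3^3 * 61^1 * 67^1 * 367^1*1039^1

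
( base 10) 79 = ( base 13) 61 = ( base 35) 29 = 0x4F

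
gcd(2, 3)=1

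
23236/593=23236/593 = 39.18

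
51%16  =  3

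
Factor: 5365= 5^1*29^1 * 37^1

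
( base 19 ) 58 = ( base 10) 103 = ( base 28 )3j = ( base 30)3d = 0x67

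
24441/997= 24441/997 = 24.51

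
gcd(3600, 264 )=24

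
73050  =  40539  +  32511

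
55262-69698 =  - 14436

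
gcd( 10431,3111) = 183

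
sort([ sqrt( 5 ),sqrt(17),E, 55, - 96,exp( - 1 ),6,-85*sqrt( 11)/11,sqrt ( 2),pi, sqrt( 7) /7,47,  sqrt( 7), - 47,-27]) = [- 96, - 47, - 27,-85*sqrt ( 11 )/11, exp( - 1), sqrt( 7) /7,sqrt( 2),sqrt(5 ),sqrt( 7),E , pi,sqrt( 17 ),6,47,55 ]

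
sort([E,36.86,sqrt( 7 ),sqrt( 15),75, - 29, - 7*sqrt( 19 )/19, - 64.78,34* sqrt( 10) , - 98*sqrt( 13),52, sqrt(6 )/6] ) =[ - 98*sqrt( 13), - 64.78,  -  29, - 7*sqrt(19 )/19,sqrt( 6) /6, sqrt(7) , E,sqrt( 15 ),  36.86, 52,75,  34 * sqrt(10) ] 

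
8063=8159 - 96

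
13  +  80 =93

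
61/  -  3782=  - 1 + 61/62 =- 0.02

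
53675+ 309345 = 363020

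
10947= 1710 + 9237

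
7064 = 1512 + 5552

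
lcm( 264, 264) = 264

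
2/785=2/785 = 0.00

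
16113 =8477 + 7636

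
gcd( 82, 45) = 1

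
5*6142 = 30710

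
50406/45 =16802/15=1120.13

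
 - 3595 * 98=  - 352310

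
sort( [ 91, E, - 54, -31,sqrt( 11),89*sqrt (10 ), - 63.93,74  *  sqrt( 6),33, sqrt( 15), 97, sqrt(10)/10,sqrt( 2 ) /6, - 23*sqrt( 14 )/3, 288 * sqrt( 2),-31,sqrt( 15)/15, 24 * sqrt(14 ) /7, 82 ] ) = [ - 63.93,-54,-31,  -  31,-23 * sqrt( 14 ) /3, sqrt( 2 )/6, sqrt(15 ) /15, sqrt(10)/10,E, sqrt( 11 ) , sqrt ( 15 ), 24*sqrt(14)/7, 33,82,  91,97, 74*sqrt(6 ), 89 * sqrt(10 ), 288 * sqrt( 2 ) ] 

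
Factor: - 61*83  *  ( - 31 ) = 31^1*61^1*83^1 = 156953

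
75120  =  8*9390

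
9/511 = 9/511 = 0.02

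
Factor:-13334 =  - 2^1 *59^1*113^1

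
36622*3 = 109866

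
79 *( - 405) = -31995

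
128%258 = 128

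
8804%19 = 7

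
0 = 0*4237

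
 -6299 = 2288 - 8587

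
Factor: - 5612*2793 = -2^2*3^1*7^2*19^1* 23^1*61^1 = - 15674316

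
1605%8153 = 1605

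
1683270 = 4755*354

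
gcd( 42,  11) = 1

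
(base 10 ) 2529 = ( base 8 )4741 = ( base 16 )9e1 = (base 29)306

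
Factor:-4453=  - 61^1 * 73^1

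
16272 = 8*2034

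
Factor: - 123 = - 3^1 * 41^1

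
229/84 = 229/84 = 2.73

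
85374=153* 558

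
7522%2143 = 1093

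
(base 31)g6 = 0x1f6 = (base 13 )2C8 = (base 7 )1315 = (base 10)502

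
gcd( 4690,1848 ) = 14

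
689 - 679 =10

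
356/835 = 356/835 = 0.43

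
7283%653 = 100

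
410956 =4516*91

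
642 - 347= 295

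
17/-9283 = -1 + 9266/9283= - 0.00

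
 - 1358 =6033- 7391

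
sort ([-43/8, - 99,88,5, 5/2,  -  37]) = [- 99, - 37,  -  43/8,  5/2,5,88 ]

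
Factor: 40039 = 40039^1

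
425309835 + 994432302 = 1419742137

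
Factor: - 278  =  -2^1*139^1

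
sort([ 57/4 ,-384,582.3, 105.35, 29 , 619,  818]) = [-384, 57/4,29,105.35,  582.3, 619, 818] 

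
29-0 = 29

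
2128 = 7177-5049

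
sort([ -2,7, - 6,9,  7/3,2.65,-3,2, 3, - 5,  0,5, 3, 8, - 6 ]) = [ - 6, - 6,-5,- 3, - 2,0  ,  2,7/3, 2.65, 3,3, 5, 7, 8, 9]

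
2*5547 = 11094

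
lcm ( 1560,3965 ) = 95160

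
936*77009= 72080424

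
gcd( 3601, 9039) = 1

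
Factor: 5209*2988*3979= 61931113668=2^2 *3^2*23^1*83^1*173^1*5209^1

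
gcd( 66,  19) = 1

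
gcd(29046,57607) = 1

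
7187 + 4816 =12003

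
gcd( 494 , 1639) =1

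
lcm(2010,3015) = 6030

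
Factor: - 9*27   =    -  243= - 3^5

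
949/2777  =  949/2777=0.34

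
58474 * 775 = 45317350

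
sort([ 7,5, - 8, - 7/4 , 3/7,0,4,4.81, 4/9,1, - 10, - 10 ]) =[ - 10,-10, - 8, - 7/4,0, 3/7,4/9, 1,4 , 4.81,5 , 7]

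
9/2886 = 3/962 = 0.00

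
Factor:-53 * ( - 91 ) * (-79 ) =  - 381017=- 7^1 *13^1 *53^1*79^1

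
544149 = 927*587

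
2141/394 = 5 + 171/394 = 5.43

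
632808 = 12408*51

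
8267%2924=2419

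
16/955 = 16/955 = 0.02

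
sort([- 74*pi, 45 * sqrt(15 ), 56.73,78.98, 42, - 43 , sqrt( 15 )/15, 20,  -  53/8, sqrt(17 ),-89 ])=[ - 74*pi, - 89, - 43, - 53/8, sqrt ( 15)/15 , sqrt( 17 ),20, 42, 56.73,78.98, 45 * sqrt (15 )]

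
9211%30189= 9211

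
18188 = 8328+9860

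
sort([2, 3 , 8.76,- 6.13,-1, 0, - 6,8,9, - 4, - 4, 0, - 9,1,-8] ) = [ - 9,-8, - 6.13  , - 6, - 4,-4, - 1, 0,0,1, 2,3,  8 , 8.76, 9 ] 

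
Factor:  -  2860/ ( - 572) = 5^1 = 5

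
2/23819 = 2/23819 =0.00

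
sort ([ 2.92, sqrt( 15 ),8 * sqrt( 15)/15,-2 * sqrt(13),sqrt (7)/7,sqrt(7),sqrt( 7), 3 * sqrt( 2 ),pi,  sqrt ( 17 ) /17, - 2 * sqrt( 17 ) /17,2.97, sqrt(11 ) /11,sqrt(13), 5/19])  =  [-2*sqrt(13 ), - 2*sqrt( 17) /17,sqrt( 17 ) /17,5/19,  sqrt( 11 ) /11,sqrt( 7 ) /7,8*sqrt( 15 )/15 , sqrt( 7),sqrt(7), 2.92,2.97  ,  pi , sqrt( 13),sqrt( 15 ), 3 * sqrt(2)]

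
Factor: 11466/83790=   13/95 = 5^( -1 )*13^1*19^(-1 )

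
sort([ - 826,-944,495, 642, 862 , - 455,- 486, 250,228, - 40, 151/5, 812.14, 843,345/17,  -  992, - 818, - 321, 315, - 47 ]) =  [ - 992, - 944, - 826, -818,-486, - 455, - 321, - 47,- 40,345/17, 151/5,228, 250,315,  495, 642, 812.14, 843, 862 ]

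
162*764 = 123768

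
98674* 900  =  88806600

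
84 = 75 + 9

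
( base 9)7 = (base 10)7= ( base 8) 7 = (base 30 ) 7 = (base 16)7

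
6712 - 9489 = - 2777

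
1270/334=3 + 134/167=3.80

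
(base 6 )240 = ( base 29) 39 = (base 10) 96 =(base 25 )3L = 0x60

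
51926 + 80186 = 132112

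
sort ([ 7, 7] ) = [ 7, 7] 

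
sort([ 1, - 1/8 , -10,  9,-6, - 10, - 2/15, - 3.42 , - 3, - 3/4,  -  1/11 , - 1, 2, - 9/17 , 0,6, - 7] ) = [ - 10,-10 , - 7 , -6,- 3.42 , - 3 , - 1,  -  3/4,-9/17 , - 2/15  , - 1/8,-1/11, 0  ,  1 , 2,6,9]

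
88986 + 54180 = 143166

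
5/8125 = 1/1625=   0.00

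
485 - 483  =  2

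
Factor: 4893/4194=2^( - 1 )*3^( - 1)*7^1 = 7/6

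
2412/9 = 268 = 268.00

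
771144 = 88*8763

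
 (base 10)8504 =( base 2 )10000100111000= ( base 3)102122222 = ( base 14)3156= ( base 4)2010320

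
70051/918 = 76  +  283/918 = 76.31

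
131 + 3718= 3849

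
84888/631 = 84888/631 = 134.53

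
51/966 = 17/322 = 0.05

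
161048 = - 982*(  -  164)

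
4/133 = 4/133 =0.03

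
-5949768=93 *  ( - 63976 )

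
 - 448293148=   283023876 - 731317024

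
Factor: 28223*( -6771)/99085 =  - 3^1 * 5^(  -  1)*7^ ( - 1)*13^2*19^(  -  1)*37^1* 61^1*149^(  -  1) *167^1 = -  191097933/99085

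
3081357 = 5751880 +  - 2670523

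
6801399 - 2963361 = 3838038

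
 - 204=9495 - 9699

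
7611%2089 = 1344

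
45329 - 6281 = 39048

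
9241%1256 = 449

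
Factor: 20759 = 20759^1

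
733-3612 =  - 2879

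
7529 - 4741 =2788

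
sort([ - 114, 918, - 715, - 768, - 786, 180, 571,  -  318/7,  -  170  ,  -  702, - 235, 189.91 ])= [ - 786 , - 768 , - 715,- 702,  -  235,- 170 , - 114 ,-318/7, 180, 189.91,571,  918 ]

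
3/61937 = 3/61937 =0.00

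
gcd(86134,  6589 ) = 1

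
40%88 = 40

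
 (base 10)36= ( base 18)20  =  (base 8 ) 44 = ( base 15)26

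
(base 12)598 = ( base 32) q4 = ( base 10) 836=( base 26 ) 164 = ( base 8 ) 1504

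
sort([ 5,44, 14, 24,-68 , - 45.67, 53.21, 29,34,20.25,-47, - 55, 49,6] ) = [-68, - 55, - 47,-45.67, 5, 6, 14,20.25,24,29 , 34, 44, 49,53.21]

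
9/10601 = 9/10601 = 0.00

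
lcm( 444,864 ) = 31968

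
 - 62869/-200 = 62869/200 = 314.35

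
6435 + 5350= 11785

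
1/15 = 1/15=0.07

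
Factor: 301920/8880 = 34 = 2^1*17^1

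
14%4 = 2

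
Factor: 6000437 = 1307^1*4591^1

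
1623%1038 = 585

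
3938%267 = 200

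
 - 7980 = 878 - 8858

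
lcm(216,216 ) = 216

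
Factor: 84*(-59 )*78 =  - 386568 = - 2^3* 3^2 * 7^1*13^1*59^1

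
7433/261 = 28 + 125/261 = 28.48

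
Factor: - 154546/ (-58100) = 2^( - 1) * 5^( - 2)*7^1*19^1 = 133/50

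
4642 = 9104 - 4462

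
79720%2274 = 130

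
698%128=58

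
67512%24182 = 19148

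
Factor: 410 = 2^1 *5^1*41^1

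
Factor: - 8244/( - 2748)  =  3= 3^1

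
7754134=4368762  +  3385372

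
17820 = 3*5940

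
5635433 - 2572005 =3063428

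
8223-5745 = 2478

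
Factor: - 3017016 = -2^3*3^2*41903^1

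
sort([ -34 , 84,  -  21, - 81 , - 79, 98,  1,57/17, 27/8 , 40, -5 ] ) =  [ - 81,-79,  -  34, - 21,  -  5, 1 , 57/17, 27/8 , 40, 84, 98]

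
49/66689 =1/1361= 0.00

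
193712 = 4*48428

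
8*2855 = 22840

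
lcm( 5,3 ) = 15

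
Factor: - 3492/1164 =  - 3 = -3^1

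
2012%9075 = 2012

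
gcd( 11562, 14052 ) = 6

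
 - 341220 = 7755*( - 44 ) 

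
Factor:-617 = - 617^1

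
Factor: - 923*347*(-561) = 179677641  =  3^1*11^1*13^1*17^1*71^1*347^1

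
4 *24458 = 97832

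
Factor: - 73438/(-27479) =2^1* 73^1*503^1*27479^( -1)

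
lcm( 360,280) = 2520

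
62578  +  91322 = 153900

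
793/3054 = 793/3054  =  0.26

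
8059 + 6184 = 14243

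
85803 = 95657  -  9854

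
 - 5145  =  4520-9665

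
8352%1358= 204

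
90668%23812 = 19232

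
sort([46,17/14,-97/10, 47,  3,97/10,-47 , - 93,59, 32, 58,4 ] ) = [ - 93,-47,-97/10, 17/14, 3, 4,97/10, 32, 46, 47,58, 59 ]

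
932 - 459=473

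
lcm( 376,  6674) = 26696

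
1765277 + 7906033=9671310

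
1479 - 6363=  - 4884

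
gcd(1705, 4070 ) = 55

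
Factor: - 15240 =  -2^3 * 3^1*5^1*127^1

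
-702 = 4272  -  4974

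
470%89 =25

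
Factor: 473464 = 2^3*59183^1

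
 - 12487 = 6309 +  - 18796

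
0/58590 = 0 =0.00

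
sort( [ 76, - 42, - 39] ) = [ -42 ,-39, 76]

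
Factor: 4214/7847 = 602/1121 = 2^1*7^1*19^( -1)*43^1*59^ ( -1)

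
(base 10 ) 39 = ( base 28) 1b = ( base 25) 1e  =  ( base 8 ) 47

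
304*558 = 169632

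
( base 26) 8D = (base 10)221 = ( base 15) EB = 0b11011101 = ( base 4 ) 3131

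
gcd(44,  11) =11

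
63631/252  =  252 + 127/252= 252.50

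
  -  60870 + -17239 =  - 78109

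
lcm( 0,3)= 0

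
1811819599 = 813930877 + 997888722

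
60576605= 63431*955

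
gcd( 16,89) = 1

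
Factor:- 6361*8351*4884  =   - 2^2*3^1*7^1*11^1 * 37^1*1193^1*6361^1=-259441552524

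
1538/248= 769/124 = 6.20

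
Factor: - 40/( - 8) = 5^1 =5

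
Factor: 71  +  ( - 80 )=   -3^2 = - 9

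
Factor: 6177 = 3^1* 29^1*71^1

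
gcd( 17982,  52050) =6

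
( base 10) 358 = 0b101100110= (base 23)fd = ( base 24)em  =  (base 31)bh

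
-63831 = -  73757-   -  9926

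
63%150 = 63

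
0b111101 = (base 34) 1R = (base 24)2D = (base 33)1S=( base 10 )61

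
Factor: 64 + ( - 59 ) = 5^1 = 5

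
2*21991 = 43982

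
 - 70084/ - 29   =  70084/29 = 2416.69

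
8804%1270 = 1184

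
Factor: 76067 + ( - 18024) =58043^1 = 58043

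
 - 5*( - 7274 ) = 36370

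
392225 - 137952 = 254273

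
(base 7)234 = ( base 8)173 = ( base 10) 123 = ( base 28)4B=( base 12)a3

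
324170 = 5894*55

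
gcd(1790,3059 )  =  1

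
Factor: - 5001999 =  -3^1*97^1*17189^1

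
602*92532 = 55704264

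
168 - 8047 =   -  7879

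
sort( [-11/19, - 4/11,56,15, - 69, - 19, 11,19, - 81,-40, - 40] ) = [ - 81, - 69, - 40,  -  40, - 19, - 11/19, - 4/11,11,15 , 19,56 ]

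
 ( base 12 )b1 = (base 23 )5i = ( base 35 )3s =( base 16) 85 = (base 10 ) 133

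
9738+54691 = 64429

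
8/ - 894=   -  4/447 =-0.01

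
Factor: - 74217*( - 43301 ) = 3^1 * 11^1*13^1*19^1*43^1*53^1*173^1 = 3213670317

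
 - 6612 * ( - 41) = 271092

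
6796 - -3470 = 10266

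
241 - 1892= - 1651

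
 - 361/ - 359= 1 +2/359 = 1.01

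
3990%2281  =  1709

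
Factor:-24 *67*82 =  - 131856=-2^4*3^1 * 41^1*67^1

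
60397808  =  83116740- 22718932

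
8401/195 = 8401/195=43.08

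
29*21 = 609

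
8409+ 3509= 11918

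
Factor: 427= 7^1*61^1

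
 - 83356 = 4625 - 87981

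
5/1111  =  5/1111 =0.00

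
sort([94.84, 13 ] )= [ 13, 94.84] 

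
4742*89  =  422038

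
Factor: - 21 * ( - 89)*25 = 3^1 * 5^2*7^1*89^1 =46725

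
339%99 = 42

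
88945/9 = 9882 + 7/9 = 9882.78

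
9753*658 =6417474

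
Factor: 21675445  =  5^1 * 11^1*394099^1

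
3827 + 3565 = 7392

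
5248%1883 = 1482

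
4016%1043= 887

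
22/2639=22/2639 = 0.01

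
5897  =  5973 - 76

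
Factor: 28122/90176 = 14061/45088 = 2^(-5)*3^1 * 43^1*109^1*1409^ ( - 1)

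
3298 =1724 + 1574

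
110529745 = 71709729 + 38820016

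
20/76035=4/15207=0.00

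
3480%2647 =833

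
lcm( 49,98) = 98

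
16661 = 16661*1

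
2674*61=163114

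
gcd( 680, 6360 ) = 40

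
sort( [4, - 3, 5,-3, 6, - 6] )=[ - 6, - 3, - 3,  4, 5, 6 ]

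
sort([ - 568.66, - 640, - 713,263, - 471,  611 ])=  [-713, - 640 ,- 568.66, - 471,263, 611]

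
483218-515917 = -32699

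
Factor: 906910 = 2^1*5^1*89^1*1019^1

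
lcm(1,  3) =3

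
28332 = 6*4722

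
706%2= 0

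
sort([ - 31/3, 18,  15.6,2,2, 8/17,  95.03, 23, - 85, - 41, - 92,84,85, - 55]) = [-92,  -  85, - 55,-41,-31/3,8/17,2,2,15.6, 18, 23,84,85,95.03]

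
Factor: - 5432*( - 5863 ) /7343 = 4549688/1049=2^3 * 11^1*13^1 * 41^1*97^1*1049^(  -  1)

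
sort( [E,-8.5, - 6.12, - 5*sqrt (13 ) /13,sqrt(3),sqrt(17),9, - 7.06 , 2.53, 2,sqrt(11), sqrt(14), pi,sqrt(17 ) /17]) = [-8.5,-7.06, - 6.12, - 5*sqrt( 13 ) /13, sqrt(17 ) /17,sqrt( 3),2,2.53,E , pi, sqrt(11),sqrt( 14 ), sqrt(17),9]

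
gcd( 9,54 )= 9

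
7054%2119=697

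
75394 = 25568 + 49826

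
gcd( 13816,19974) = 2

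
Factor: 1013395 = 5^1*202679^1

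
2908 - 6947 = - 4039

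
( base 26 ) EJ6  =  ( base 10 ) 9964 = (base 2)10011011101100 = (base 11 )7539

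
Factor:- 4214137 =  - 887^1*4751^1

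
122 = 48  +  74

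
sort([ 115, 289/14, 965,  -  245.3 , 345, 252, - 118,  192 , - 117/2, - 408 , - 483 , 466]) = [ - 483, - 408, - 245.3, - 118, - 117/2, 289/14, 115,192, 252,345,466 , 965 ] 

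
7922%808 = 650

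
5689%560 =89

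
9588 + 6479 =16067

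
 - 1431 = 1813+-3244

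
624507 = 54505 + 570002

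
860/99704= 215/24926=0.01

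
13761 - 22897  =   - 9136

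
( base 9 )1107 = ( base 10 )817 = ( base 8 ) 1461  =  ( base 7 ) 2245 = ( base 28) 115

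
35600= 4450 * 8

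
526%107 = 98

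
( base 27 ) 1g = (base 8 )53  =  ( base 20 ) 23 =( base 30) 1d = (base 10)43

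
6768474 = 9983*678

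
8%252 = 8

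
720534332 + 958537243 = 1679071575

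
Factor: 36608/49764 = 64/87 = 2^6*3^( - 1 ) * 29^(  -  1 )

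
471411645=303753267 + 167658378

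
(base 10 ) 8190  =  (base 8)17776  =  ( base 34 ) 72U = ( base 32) 7vu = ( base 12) 48a6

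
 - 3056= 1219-4275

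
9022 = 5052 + 3970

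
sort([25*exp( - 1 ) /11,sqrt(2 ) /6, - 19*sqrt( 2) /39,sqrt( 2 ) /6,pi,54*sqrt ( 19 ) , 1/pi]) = [ - 19*sqrt( 2 )/39,sqrt(2 ) /6,sqrt(2)/6, 1/pi,25*exp(-1 ) /11,pi, 54*sqrt(19 )]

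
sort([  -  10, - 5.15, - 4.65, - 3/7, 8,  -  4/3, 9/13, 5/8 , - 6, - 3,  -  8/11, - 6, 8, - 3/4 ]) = [ - 10 ,  -  6 , - 6, - 5.15, - 4.65, - 3, - 4/3, - 3/4, - 8/11, - 3/7, 5/8, 9/13, 8, 8 ]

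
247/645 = 247/645 =0.38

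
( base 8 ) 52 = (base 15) 2c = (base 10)42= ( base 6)110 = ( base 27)1f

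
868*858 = 744744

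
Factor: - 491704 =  - 2^3*61463^1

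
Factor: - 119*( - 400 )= 2^4*5^2 * 7^1*17^1  =  47600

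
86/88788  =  43/44394 =0.00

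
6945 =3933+3012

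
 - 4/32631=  - 4/32631 =-0.00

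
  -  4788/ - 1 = 4788/1 = 4788.00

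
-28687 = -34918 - -6231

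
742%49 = 7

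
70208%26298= 17612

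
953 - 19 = 934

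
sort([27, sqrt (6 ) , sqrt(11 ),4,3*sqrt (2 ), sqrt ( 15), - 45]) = [ - 45, sqrt( 6),sqrt ( 11) , sqrt(15), 4 , 3*sqrt(2), 27 ] 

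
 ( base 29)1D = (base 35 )17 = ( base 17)28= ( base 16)2A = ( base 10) 42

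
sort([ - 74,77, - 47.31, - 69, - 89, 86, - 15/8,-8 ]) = [ - 89, - 74,-69, - 47.31, - 8,-15/8,77,86 ]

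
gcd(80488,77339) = 1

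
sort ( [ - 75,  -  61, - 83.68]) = [ - 83.68, - 75, - 61] 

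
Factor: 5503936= 2^6*85999^1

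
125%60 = 5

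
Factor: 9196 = 2^2*11^2*19^1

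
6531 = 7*933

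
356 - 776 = -420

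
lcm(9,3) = 9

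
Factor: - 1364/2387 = - 2^2*7^ ( - 1) = - 4/7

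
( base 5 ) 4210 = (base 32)hb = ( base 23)113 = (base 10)555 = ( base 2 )1000101011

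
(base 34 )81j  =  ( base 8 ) 22125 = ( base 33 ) 8hs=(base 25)em1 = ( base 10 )9301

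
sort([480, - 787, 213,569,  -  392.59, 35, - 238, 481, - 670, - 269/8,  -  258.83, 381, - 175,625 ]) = [  -  787, - 670, - 392.59, - 258.83 , - 238, - 175,-269/8,35, 213, 381, 480,481,569, 625 ]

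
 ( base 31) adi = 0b10011100101111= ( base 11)759a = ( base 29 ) bqq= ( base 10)10031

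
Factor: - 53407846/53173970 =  - 5^(-1)* 17^1*19^( - 1)*733^1 *2143^1*279863^(- 1)= - 26703923/26586985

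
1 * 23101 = 23101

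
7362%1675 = 662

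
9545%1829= 400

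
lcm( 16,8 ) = 16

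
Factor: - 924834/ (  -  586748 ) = 2^ ( - 1)*3^1*17^1*47^( - 1)*3121^( - 1)  *  9067^1 = 462417/293374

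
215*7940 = 1707100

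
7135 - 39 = 7096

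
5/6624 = 5/6624 = 0.00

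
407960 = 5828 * 70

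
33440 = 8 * 4180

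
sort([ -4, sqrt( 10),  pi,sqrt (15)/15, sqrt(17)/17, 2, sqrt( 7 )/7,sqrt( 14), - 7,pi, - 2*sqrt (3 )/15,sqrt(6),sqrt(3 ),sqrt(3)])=[-7, - 4,-2*sqrt(3 ) /15, sqrt( 17)/17, sqrt(15 ) /15, sqrt(7 ) /7,sqrt(3), sqrt( 3) , 2, sqrt( 6),pi,  pi, sqrt(10 ), sqrt(14)]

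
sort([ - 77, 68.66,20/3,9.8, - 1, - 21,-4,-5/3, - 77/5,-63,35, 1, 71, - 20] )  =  [-77,-63, - 21 , - 20, - 77/5,-4, - 5/3, - 1,1,20/3, 9.8, 35,68.66,71 ] 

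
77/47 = 1+30/47= 1.64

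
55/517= 5/47 = 0.11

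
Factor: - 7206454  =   - 2^1*3603227^1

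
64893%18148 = 10449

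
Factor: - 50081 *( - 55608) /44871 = 928301416/14957=2^3*7^1*61^1*331^1*821^1*14957^( -1) 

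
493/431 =493/431 = 1.14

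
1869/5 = 1869/5 = 373.80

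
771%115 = 81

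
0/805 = 0 = 0.00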